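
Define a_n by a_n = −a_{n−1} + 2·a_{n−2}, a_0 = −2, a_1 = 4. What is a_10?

−2048

With companion matrix A = [[−1, 2], [1, 0]], [a_n, a_{n−1}]ᵀ = A·[a_{n−1}, a_{n−2}]ᵀ, so [a_10, a_9]ᵀ = A^9·[a_1, a_0]ᵀ.
A^9 = [[−341, 342], [171, −170]], giving [a_10, a_9]ᵀ = [[−2048], [1024]].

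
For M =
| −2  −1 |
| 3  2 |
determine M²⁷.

[[−2, −1], [3, 2]]

M² = I (check: tr M = 0 and det M = −1), so M²⁷ = M since 27 is odd.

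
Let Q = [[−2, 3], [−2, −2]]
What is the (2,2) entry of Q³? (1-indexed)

28

Q² = [[−2, −12], [8, −2]]
Q³ = [[28, 18], [−12, 28]]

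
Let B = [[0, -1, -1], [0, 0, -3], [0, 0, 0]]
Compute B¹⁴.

B is strictly triangular, hence nilpotent: B³ = 0, so B¹⁴ = 0.

[[0, 0, 0], [0, 0, 0], [0, 0, 0]]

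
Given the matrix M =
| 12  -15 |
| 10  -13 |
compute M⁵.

tr M = -1 and det M = -6, so the characteristic polynomial is λ² − (-1)λ + (-6) with roots 2 and -3.
Eigenvectors give P = [[-3, 1], [-2, 1]] with P⁻¹ = [[-1, 1], [-2, 3]], and M = P·diag(2, -3)·P⁻¹.
Then M⁵ = P·diag(32, -243)·P⁻¹ = [[-96, -243], [-64, -243]] · [[-1, 1], [-2, 3]] = [[582, -825], [550, -793]].

[[582, -825], [550, -793]]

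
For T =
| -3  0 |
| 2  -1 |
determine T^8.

tr T = -4 and det T = 3, so the characteristic polynomial is λ² − (-4)λ + (3) with roots -1 and -3.
Eigenvectors give P = [[0, 1], [1, -1]] with P⁻¹ = [[1, 1], [1, 0]], and T = P·diag(-1, -3)·P⁻¹.
Then T^8 = P·diag(1, 6561)·P⁻¹ = [[0, 6561], [1, -6561]] · [[1, 1], [1, 0]] = [[6561, 0], [-6560, 1]].

[[6561, 0], [-6560, 1]]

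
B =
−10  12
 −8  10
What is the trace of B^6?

tr B = 0 and det B = −4, so the characteristic polynomial is λ² − (0)λ + (−4) with roots 2 and −2.
Eigenvectors give P = [[1, 3], [1, 2]] with P⁻¹ = [[−2, 3], [1, −1]], and B = P·diag(2, −2)·P⁻¹.
Then B^6 = P·diag(64, 64)·P⁻¹ = [[64, 192], [64, 128]] · [[−2, 3], [1, −1]] = [[64, 0], [0, 64]].

128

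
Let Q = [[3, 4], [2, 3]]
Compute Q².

[[17, 24], [12, 17]]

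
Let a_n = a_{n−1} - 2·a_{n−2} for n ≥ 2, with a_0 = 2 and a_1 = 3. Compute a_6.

With companion matrix B = [[1, -2], [1, 0]], [a_n, a_{n−1}]ᵀ = B·[a_{n−1}, a_{n−2}]ᵀ, so [a_6, a_5]ᵀ = B⁵·[a_1, a_0]ᵀ.
B⁵ = [[5, 2], [-1, 6]], giving [a_6, a_5]ᵀ = [[19], [9]].

19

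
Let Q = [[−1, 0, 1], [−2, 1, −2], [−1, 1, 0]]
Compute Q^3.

[[−1, 0, −2], [4, −5, 4], [2, −2, −3]]

Q^2 = [[0, 1, −1], [2, −1, −4], [−1, 1, −3]]
Q^3 = [[−1, 0, −2], [4, −5, 4], [2, −2, −3]]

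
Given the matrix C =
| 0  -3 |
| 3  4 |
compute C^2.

[[-9, -12], [12, 7]]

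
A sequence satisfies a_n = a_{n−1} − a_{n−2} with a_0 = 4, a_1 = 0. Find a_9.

−4

With companion matrix C = [[1, −1], [1, 0]], [a_n, a_{n−1}]ᵀ = C·[a_{n−1}, a_{n−2}]ᵀ, so [a_9, a_8]ᵀ = C^8·[a_1, a_0]ᵀ.
C^8 = [[0, −1], [1, −1]], giving [a_9, a_8]ᵀ = [[−4], [−4]].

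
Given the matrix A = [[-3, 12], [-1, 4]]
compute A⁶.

[[-3, 12], [-1, 4]]

A² = A (a projection; rank 1, trace 1), so A⁶ = A.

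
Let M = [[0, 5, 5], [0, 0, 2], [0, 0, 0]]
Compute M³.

[[0, 0, 0], [0, 0, 0], [0, 0, 0]]

M is strictly triangular, hence nilpotent: M³ = 0, so M³ = 0.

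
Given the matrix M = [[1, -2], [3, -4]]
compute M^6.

[[-125, 126], [-189, 190]]

tr M = -3 and det M = 2, so the characteristic polynomial is λ² − (-3)λ + (2) with roots -1 and -2.
Eigenvectors give P = [[1, 2], [1, 3]] with P⁻¹ = [[3, -2], [-1, 1]], and M = P·diag(-1, -2)·P⁻¹.
Then M^6 = P·diag(1, 64)·P⁻¹ = [[1, 128], [1, 192]] · [[3, -2], [-1, 1]] = [[-125, 126], [-189, 190]].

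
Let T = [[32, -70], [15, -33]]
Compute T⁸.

tr T = -1 and det T = -6, so the characteristic polynomial is λ² − (-1)λ + (-6) with roots -3 and 2.
Eigenvectors give P = [[-2, -7], [-1, -3]] with P⁻¹ = [[3, -7], [-1, 2]], and T = P·diag(-3, 2)·P⁻¹.
Then T⁸ = P·diag(6561, 256)·P⁻¹ = [[-13122, -1792], [-6561, -768]] · [[3, -7], [-1, 2]] = [[-37574, 88270], [-18915, 44391]].

[[-37574, 88270], [-18915, 44391]]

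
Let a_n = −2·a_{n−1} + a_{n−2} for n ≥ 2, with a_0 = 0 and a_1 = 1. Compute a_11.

With companion matrix A = [[−2, 1], [1, 0]], [a_n, a_{n−1}]ᵀ = A·[a_{n−1}, a_{n−2}]ᵀ, so [a_11, a_10]ᵀ = A^10·[a_1, a_0]ᵀ.
A^10 = [[5741, −2378], [−2378, 985]], giving [a_11, a_10]ᵀ = [[5741], [−2378]].

5741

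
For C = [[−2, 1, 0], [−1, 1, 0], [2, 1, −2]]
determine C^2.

[[3, −1, 0], [1, 0, 0], [−9, 1, 4]]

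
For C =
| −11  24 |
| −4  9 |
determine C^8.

tr C = −2 and det C = −3, so the characteristic polynomial is λ² − (−2)λ + (−3) with roots 1 and −3.
Eigenvectors give P = [[2, 3], [1, 1]] with P⁻¹ = [[−1, 3], [1, −2]], and C = P·diag(1, −3)·P⁻¹.
Then C^8 = P·diag(1, 6561)·P⁻¹ = [[2, 19683], [1, 6561]] · [[−1, 3], [1, −2]] = [[19681, −39360], [6560, −13119]].

[[19681, −39360], [6560, −13119]]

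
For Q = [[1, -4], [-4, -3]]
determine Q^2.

[[17, 8], [8, 25]]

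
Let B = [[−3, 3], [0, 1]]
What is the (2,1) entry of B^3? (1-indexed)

B^2 = [[9, −6], [0, 1]]
B^3 = [[−27, 21], [0, 1]]

0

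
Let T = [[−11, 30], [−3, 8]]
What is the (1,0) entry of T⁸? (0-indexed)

tr T = −3 and det T = 2, so the characteristic polynomial is λ² − (−3)λ + (2) with roots −2 and −1.
Eigenvectors give P = [[10, 3], [3, 1]] with P⁻¹ = [[1, −3], [−3, 10]], and T = P·diag(−2, −1)·P⁻¹.
Then T⁸ = P·diag(256, 1)·P⁻¹ = [[2560, 3], [768, 1]] · [[1, −3], [−3, 10]] = [[2551, −7650], [765, −2294]].

765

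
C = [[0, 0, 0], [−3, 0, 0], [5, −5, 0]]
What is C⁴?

[[0, 0, 0], [0, 0, 0], [0, 0, 0]]

C is strictly triangular, hence nilpotent: C³ = 0, so C⁴ = 0.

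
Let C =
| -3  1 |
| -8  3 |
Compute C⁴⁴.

C² = I (check: tr C = 0 and det C = -1), so C⁴⁴ = I since 44 is even.

[[1, 0], [0, 1]]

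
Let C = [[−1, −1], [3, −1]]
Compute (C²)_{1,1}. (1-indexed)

−2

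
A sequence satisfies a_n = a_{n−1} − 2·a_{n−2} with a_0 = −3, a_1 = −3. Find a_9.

33

With companion matrix M = [[1, −2], [1, 0]], [a_n, a_{n−1}]ᵀ = M·[a_{n−1}, a_{n−2}]ᵀ, so [a_9, a_8]ᵀ = M^8·[a_1, a_0]ᵀ.
M^8 = [[−17, 6], [−3, −14]], giving [a_9, a_8]ᵀ = [[33], [51]].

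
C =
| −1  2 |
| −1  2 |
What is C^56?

[[−1, 2], [−1, 2]]

C² = C (a projection; rank 1, trace 1), so C^56 = C.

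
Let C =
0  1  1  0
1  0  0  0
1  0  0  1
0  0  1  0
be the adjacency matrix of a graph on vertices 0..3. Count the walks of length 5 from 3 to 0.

The number of length-5 walks from vertex 3 to vertex 0 is entry (3,0) of C⁵, where C is the adjacency matrix.
C² = [[2, 0, 0, 1], [0, 1, 1, 0], [0, 1, 2, 0], [1, 0, 0, 1]]
C³ = [[0, 2, 3, 0], [2, 0, 0, 1], [3, 0, 0, 2], [0, 1, 2, 0]]
C⁴ = [[5, 0, 0, 3], [0, 2, 3, 0], [0, 3, 5, 0], [3, 0, 0, 2]]
C⁵ = [[0, 5, 8, 0], [5, 0, 0, 3], [8, 0, 0, 5], [0, 3, 5, 0]]

0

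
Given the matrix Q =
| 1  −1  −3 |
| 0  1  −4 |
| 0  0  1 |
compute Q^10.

Q = I + N where N = [[0, −1, −3], [0, 0, −4], [0, 0, 0]] is strictly upper-triangular, so N^3 = 0.
(I + N)^10 = I + 10·N + 45·N^2 = [[1, −10, 150], [0, 1, −40], [0, 0, 1]].

[[1, −10, 150], [0, 1, −40], [0, 0, 1]]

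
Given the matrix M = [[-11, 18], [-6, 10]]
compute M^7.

[[-515, 774], [-258, 388]]

tr M = -1 and det M = -2, so the characteristic polynomial is λ² − (-1)λ + (-2) with roots 1 and -2.
Eigenvectors give P = [[-3, 2], [-2, 1]] with P⁻¹ = [[1, -2], [2, -3]], and M = P·diag(1, -2)·P⁻¹.
Then M^7 = P·diag(1, -128)·P⁻¹ = [[-3, -256], [-2, -128]] · [[1, -2], [2, -3]] = [[-515, 774], [-258, 388]].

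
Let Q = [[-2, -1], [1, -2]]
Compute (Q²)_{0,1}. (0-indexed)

4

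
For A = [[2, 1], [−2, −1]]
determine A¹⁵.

[[2, 1], [−2, −1]]

A² = A (a projection; rank 1, trace 1), so A¹⁵ = A.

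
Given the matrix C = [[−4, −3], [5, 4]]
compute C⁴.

C² = I (check: tr C = 0 and det C = −1), so C⁴ = I since 4 is even.

[[1, 0], [0, 1]]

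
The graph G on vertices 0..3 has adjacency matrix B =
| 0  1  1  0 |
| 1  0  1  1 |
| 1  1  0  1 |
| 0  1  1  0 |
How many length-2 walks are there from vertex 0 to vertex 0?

2

The number of length-2 walks from vertex 0 to vertex 0 is entry (0,0) of B², where B is the adjacency matrix.
B² = [[2, 1, 1, 2], [1, 3, 2, 1], [1, 2, 3, 1], [2, 1, 1, 2]]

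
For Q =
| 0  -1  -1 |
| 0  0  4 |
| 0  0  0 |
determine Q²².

[[0, 0, 0], [0, 0, 0], [0, 0, 0]]

Q is strictly triangular, hence nilpotent: Q³ = 0, so Q²² = 0.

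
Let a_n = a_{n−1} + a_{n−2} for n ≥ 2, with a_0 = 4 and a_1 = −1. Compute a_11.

131

With companion matrix Q = [[1, 1], [1, 0]], [a_n, a_{n−1}]ᵀ = Q·[a_{n−1}, a_{n−2}]ᵀ, so [a_11, a_10]ᵀ = Q¹⁰·[a_1, a_0]ᵀ.
Q¹⁰ = [[89, 55], [55, 34]], giving [a_11, a_10]ᵀ = [[131], [81]].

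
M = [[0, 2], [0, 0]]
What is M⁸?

M is strictly triangular, hence nilpotent: M² = 0, so M⁸ = 0.

[[0, 0], [0, 0]]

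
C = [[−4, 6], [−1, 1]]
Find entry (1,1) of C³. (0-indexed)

tr C = −3 and det C = 2, so the characteristic polynomial is λ² − (−3)λ + (2) with roots −1 and −2.
Eigenvectors give P = [[2, 3], [1, 1]] with P⁻¹ = [[−1, 3], [1, −2]], and C = P·diag(−1, −2)·P⁻¹.
Then C³ = P·diag(−1, −8)·P⁻¹ = [[−2, −24], [−1, −8]] · [[−1, 3], [1, −2]] = [[−22, 42], [−7, 13]].

13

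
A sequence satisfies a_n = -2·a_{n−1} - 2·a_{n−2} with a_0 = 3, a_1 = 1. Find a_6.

32

With companion matrix T = [[-2, -2], [1, 0]], [a_n, a_{n−1}]ᵀ = T·[a_{n−1}, a_{n−2}]ᵀ, so [a_6, a_5]ᵀ = T⁵·[a_1, a_0]ᵀ.
T⁵ = [[8, 8], [-4, 0]], giving [a_6, a_5]ᵀ = [[32], [-4]].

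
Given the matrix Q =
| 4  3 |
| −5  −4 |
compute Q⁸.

[[1, 0], [0, 1]]

Q² = I (check: tr Q = 0 and det Q = −1), so Q⁸ = I since 8 is even.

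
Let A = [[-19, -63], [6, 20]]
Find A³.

[[-55, -189], [18, 62]]

tr A = 1 and det A = -2, so the characteristic polynomial is λ² − (1)λ + (-2) with roots 2 and -1.
Eigenvectors give P = [[-3, 7], [1, -2]] with P⁻¹ = [[2, 7], [1, 3]], and A = P·diag(2, -1)·P⁻¹.
Then A³ = P·diag(8, -1)·P⁻¹ = [[-24, -7], [8, 2]] · [[2, 7], [1, 3]] = [[-55, -189], [18, 62]].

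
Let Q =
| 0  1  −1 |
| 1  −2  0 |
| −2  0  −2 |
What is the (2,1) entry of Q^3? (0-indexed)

8

Q^2 = [[3, −2, 2], [−2, 5, −1], [4, −2, 6]]
Q^3 = [[−6, 7, −7], [7, −12, 4], [−14, 8, −16]]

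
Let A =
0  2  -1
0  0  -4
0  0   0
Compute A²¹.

A is strictly triangular, hence nilpotent: A³ = 0, so A²¹ = 0.

[[0, 0, 0], [0, 0, 0], [0, 0, 0]]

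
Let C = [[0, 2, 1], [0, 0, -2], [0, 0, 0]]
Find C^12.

[[0, 0, 0], [0, 0, 0], [0, 0, 0]]

C is strictly triangular, hence nilpotent: C^3 = 0, so C^12 = 0.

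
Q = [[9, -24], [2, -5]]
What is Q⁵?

tr Q = 4 and det Q = 3, so the characteristic polynomial is λ² − (4)λ + (3) with roots 3 and 1.
Eigenvectors give P = [[-4, 3], [-1, 1]] with P⁻¹ = [[-1, 3], [-1, 4]], and Q = P·diag(3, 1)·P⁻¹.
Then Q⁵ = P·diag(243, 1)·P⁻¹ = [[-972, 3], [-243, 1]] · [[-1, 3], [-1, 4]] = [[969, -2904], [242, -725]].

[[969, -2904], [242, -725]]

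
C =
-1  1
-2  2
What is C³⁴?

C² = C (a projection; rank 1, trace 1), so C³⁴ = C.

[[-1, 1], [-2, 2]]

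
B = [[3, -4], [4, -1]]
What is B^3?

[[-53, 36], [-36, -17]]

B^2 = [[-7, -8], [8, -15]]
B^3 = [[-53, 36], [-36, -17]]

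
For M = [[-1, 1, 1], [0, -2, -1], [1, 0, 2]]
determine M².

[[2, -3, 0], [-1, 4, 0], [1, 1, 5]]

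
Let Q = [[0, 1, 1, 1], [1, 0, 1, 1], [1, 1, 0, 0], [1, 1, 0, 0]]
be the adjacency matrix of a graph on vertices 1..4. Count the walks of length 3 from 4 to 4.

2

The number of length-3 walks from vertex 4 to vertex 4 is entry (4,4) of Q^3, where Q is the adjacency matrix.
Q^2 = [[3, 2, 1, 1], [2, 3, 1, 1], [1, 1, 2, 2], [1, 1, 2, 2]]
Q^3 = [[4, 5, 5, 5], [5, 4, 5, 5], [5, 5, 2, 2], [5, 5, 2, 2]]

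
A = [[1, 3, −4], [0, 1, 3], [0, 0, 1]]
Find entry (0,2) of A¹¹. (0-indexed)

451

A = I + N where N = [[0, 3, −4], [0, 0, 3], [0, 0, 0]] is strictly upper-triangular, so N³ = 0.
(I + N)¹¹ = I + 11·N + 55·N² = [[1, 33, 451], [0, 1, 33], [0, 0, 1]].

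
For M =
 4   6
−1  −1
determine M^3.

tr M = 3 and det M = 2, so the characteristic polynomial is λ² − (3)λ + (2) with roots 2 and 1.
Eigenvectors give P = [[−3, 2], [1, −1]] with P⁻¹ = [[−1, −2], [−1, −3]], and M = P·diag(2, 1)·P⁻¹.
Then M^3 = P·diag(8, 1)·P⁻¹ = [[−24, 2], [8, −1]] · [[−1, −2], [−1, −3]] = [[22, 42], [−7, −13]].

[[22, 42], [−7, −13]]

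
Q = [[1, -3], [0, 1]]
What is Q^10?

Q = I + N where N = [[0, -3], [0, 0]] is strictly upper-triangular, so N^2 = 0.
(I + N)^10 = I + 10·N = [[1, -30], [0, 1]].

[[1, -30], [0, 1]]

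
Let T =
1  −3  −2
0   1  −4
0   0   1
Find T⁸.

T = I + N where N = [[0, −3, −2], [0, 0, −4], [0, 0, 0]] is strictly upper-triangular, so N³ = 0.
(I + N)⁸ = I + 8·N + 28·N² = [[1, −24, 320], [0, 1, −32], [0, 0, 1]].

[[1, −24, 320], [0, 1, −32], [0, 0, 1]]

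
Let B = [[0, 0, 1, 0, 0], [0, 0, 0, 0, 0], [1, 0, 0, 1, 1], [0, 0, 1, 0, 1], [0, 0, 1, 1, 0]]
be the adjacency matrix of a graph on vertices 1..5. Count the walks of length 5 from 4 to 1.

6

The number of length-5 walks from vertex 4 to vertex 1 is entry (4,1) of B⁵, where B is the adjacency matrix.
B² = [[1, 0, 0, 1, 1], [0, 0, 0, 0, 0], [0, 0, 3, 1, 1], [1, 0, 1, 2, 1], [1, 0, 1, 1, 2]]
B³ = [[0, 0, 3, 1, 1], [0, 0, 0, 0, 0], [3, 0, 2, 4, 4], [1, 0, 4, 2, 3], [1, 0, 4, 3, 2]]
B⁴ = [[3, 0, 2, 4, 4], [0, 0, 0, 0, 0], [2, 0, 11, 6, 6], [4, 0, 6, 7, 6], [4, 0, 6, 6, 7]]
B⁵ = [[2, 0, 11, 6, 6], [0, 0, 0, 0, 0], [11, 0, 14, 17, 17], [6, 0, 17, 12, 13], [6, 0, 17, 13, 12]]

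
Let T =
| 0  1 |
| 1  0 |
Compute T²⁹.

T² = I (check: tr T = 0 and det T = -1), so T²⁹ = T since 29 is odd.

[[0, 1], [1, 0]]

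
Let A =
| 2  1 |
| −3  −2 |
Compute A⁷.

A² = I (check: tr A = 0 and det A = −1), so A⁷ = A since 7 is odd.

[[2, 1], [−3, −2]]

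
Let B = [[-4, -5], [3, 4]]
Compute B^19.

[[-4, -5], [3, 4]]

B² = I (check: tr B = 0 and det B = -1), so B^19 = B since 19 is odd.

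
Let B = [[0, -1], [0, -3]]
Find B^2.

[[0, 3], [0, 9]]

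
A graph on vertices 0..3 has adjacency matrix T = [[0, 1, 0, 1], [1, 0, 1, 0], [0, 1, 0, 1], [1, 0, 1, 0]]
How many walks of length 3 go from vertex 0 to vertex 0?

0

The number of length-3 walks from vertex 0 to vertex 0 is entry (0,0) of T^3, where T is the adjacency matrix.
T^2 = [[2, 0, 2, 0], [0, 2, 0, 2], [2, 0, 2, 0], [0, 2, 0, 2]]
T^3 = [[0, 4, 0, 4], [4, 0, 4, 0], [0, 4, 0, 4], [4, 0, 4, 0]]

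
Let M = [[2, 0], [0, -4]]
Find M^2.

[[4, 0], [0, 16]]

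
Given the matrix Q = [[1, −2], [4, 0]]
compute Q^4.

[[41, 30], [−60, 56]]

Q^2 = [[−7, −2], [4, −8]]
Q^3 = [[−15, 14], [−28, −8]]
Q^4 = [[41, 30], [−60, 56]]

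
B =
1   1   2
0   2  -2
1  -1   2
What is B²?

[[3, 1, 4], [-2, 6, -8], [3, -3, 8]]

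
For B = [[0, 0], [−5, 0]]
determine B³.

[[0, 0], [0, 0]]

B is strictly triangular, hence nilpotent: B² = 0, so B³ = 0.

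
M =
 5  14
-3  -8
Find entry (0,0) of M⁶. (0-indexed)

-377

tr M = -3 and det M = 2, so the characteristic polynomial is λ² − (-3)λ + (2) with roots -2 and -1.
Eigenvectors give P = [[2, -7], [-1, 3]] with P⁻¹ = [[-3, -7], [-1, -2]], and M = P·diag(-2, -1)·P⁻¹.
Then M⁶ = P·diag(64, 1)·P⁻¹ = [[128, -7], [-64, 3]] · [[-3, -7], [-1, -2]] = [[-377, -882], [189, 442]].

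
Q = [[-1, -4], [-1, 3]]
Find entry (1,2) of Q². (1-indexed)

-8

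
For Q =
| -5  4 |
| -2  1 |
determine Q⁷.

tr Q = -4 and det Q = 3, so the characteristic polynomial is λ² − (-4)λ + (3) with roots -3 and -1.
Eigenvectors give P = [[-2, 1], [-1, 1]] with P⁻¹ = [[-1, 1], [-1, 2]], and Q = P·diag(-3, -1)·P⁻¹.
Then Q⁷ = P·diag(-2187, -1)·P⁻¹ = [[4374, -1], [2187, -1]] · [[-1, 1], [-1, 2]] = [[-4373, 4372], [-2186, 2185]].

[[-4373, 4372], [-2186, 2185]]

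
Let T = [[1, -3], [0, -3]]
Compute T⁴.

T² = [[1, 6], [0, 9]]
T³ = [[1, -21], [0, -27]]
T⁴ = [[1, 60], [0, 81]]

[[1, 60], [0, 81]]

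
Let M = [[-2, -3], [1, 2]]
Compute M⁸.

M² = I (check: tr M = 0 and det M = -1), so M⁸ = I since 8 is even.

[[1, 0], [0, 1]]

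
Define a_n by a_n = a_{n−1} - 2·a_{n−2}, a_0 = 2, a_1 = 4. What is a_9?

-56

With companion matrix C = [[1, -2], [1, 0]], [a_n, a_{n−1}]ᵀ = C·[a_{n−1}, a_{n−2}]ᵀ, so [a_9, a_8]ᵀ = C^8·[a_1, a_0]ᵀ.
C^8 = [[-17, 6], [-3, -14]], giving [a_9, a_8]ᵀ = [[-56], [-40]].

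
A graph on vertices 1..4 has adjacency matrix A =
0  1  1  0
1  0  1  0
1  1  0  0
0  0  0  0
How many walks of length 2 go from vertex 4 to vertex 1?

The number of length-2 walks from vertex 4 to vertex 1 is entry (4,1) of A², where A is the adjacency matrix.
A² = [[2, 1, 1, 0], [1, 2, 1, 0], [1, 1, 2, 0], [0, 0, 0, 0]]

0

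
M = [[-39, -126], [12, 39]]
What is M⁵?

tr M = 0 and det M = -9, so the characteristic polynomial is λ² − (0)λ + (-9) with roots -3 and 3.
Eigenvectors give P = [[7, -3], [-2, 1]] with P⁻¹ = [[1, 3], [2, 7]], and M = P·diag(-3, 3)·P⁻¹.
Then M⁵ = P·diag(-243, 243)·P⁻¹ = [[-1701, -729], [486, 243]] · [[1, 3], [2, 7]] = [[-3159, -10206], [972, 3159]].

[[-3159, -10206], [972, 3159]]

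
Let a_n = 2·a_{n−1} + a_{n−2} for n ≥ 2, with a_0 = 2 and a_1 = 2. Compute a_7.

478

With companion matrix A = [[2, 1], [1, 0]], [a_n, a_{n−1}]ᵀ = A·[a_{n−1}, a_{n−2}]ᵀ, so [a_7, a_6]ᵀ = A⁶·[a_1, a_0]ᵀ.
A⁶ = [[169, 70], [70, 29]], giving [a_7, a_6]ᵀ = [[478], [198]].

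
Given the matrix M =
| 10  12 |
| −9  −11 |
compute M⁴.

[[−44, −60], [45, 61]]

tr M = −1 and det M = −2, so the characteristic polynomial is λ² − (−1)λ + (−2) with roots 1 and −2.
Eigenvectors give P = [[−4, −1], [3, 1]] with P⁻¹ = [[−1, −1], [3, 4]], and M = P·diag(1, −2)·P⁻¹.
Then M⁴ = P·diag(1, 16)·P⁻¹ = [[−4, −16], [3, 16]] · [[−1, −1], [3, 4]] = [[−44, −60], [45, 61]].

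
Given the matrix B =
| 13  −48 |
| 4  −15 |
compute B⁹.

tr B = −2 and det B = −3, so the characteristic polynomial is λ² − (−2)λ + (−3) with roots 1 and −3.
Eigenvectors give P = [[4, 3], [1, 1]] with P⁻¹ = [[1, −3], [−1, 4]], and B = P·diag(1, −3)·P⁻¹.
Then B⁹ = P·diag(1, −19683)·P⁻¹ = [[4, −59049], [1, −19683]] · [[1, −3], [−1, 4]] = [[59053, −236208], [19684, −78735]].

[[59053, −236208], [19684, −78735]]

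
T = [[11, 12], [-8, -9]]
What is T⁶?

[[2185, 2184], [-1456, -1455]]

tr T = 2 and det T = -3, so the characteristic polynomial is λ² − (2)λ + (-3) with roots 3 and -1.
Eigenvectors give P = [[3, -1], [-2, 1]] with P⁻¹ = [[1, 1], [2, 3]], and T = P·diag(3, -1)·P⁻¹.
Then T⁶ = P·diag(729, 1)·P⁻¹ = [[2187, -1], [-1458, 1]] · [[1, 1], [2, 3]] = [[2185, 2184], [-1456, -1455]].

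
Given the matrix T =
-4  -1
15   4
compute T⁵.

[[-4, -1], [15, 4]]

T² = I (check: tr T = 0 and det T = -1), so T⁵ = T since 5 is odd.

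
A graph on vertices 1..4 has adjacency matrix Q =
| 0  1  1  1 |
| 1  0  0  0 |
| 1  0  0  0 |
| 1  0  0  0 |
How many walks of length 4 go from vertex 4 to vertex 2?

3

The number of length-4 walks from vertex 4 to vertex 2 is entry (4,2) of Q⁴, where Q is the adjacency matrix.
Q² = [[3, 0, 0, 0], [0, 1, 1, 1], [0, 1, 1, 1], [0, 1, 1, 1]]
Q³ = [[0, 3, 3, 3], [3, 0, 0, 0], [3, 0, 0, 0], [3, 0, 0, 0]]
Q⁴ = [[9, 0, 0, 0], [0, 3, 3, 3], [0, 3, 3, 3], [0, 3, 3, 3]]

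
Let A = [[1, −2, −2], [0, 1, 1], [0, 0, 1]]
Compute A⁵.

A = I + N where N = [[0, −2, −2], [0, 0, 1], [0, 0, 0]] is strictly upper-triangular, so N³ = 0.
(I + N)⁵ = I + 5·N + 10·N² = [[1, −10, −30], [0, 1, 5], [0, 0, 1]].

[[1, −10, −30], [0, 1, 5], [0, 0, 1]]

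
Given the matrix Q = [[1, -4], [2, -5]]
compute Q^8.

tr Q = -4 and det Q = 3, so the characteristic polynomial is λ² − (-4)λ + (3) with roots -1 and -3.
Eigenvectors give P = [[2, 1], [1, 1]] with P⁻¹ = [[1, -1], [-1, 2]], and Q = P·diag(-1, -3)·P⁻¹.
Then Q^8 = P·diag(1, 6561)·P⁻¹ = [[2, 6561], [1, 6561]] · [[1, -1], [-1, 2]] = [[-6559, 13120], [-6560, 13121]].

[[-6559, 13120], [-6560, 13121]]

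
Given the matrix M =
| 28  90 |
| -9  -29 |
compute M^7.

tr M = -1 and det M = -2, so the characteristic polynomial is λ² − (-1)λ + (-2) with roots -2 and 1.
Eigenvectors give P = [[-3, 10], [1, -3]] with P⁻¹ = [[3, 10], [1, 3]], and M = P·diag(-2, 1)·P⁻¹.
Then M^7 = P·diag(-128, 1)·P⁻¹ = [[384, 10], [-128, -3]] · [[3, 10], [1, 3]] = [[1162, 3870], [-387, -1289]].

[[1162, 3870], [-387, -1289]]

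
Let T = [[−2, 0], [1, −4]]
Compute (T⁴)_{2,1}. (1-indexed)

T² = [[4, 0], [−6, 16]]
T³ = [[−8, 0], [28, −64]]
T⁴ = [[16, 0], [−120, 256]]

−120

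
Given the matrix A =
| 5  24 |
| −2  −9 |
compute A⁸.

tr A = −4 and det A = 3, so the characteristic polynomial is λ² − (−4)λ + (3) with roots −1 and −3.
Eigenvectors give P = [[4, 3], [−1, −1]] with P⁻¹ = [[1, 3], [−1, −4]], and A = P·diag(−1, −3)·P⁻¹.
Then A⁸ = P·diag(1, 6561)·P⁻¹ = [[4, 19683], [−1, −6561]] · [[1, 3], [−1, −4]] = [[−19679, −78720], [6560, 26241]].

[[−19679, −78720], [6560, 26241]]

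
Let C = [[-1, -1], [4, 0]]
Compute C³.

C² = [[-3, 1], [-4, -4]]
C³ = [[7, 3], [-12, 4]]

[[7, 3], [-12, 4]]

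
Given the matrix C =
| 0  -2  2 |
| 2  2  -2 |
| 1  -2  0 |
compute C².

[[-2, -8, 4], [2, 4, 0], [-4, -6, 6]]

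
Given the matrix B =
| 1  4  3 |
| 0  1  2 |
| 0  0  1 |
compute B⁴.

[[1, 16, 60], [0, 1, 8], [0, 0, 1]]

B = I + N where N = [[0, 4, 3], [0, 0, 2], [0, 0, 0]] is strictly upper-triangular, so N³ = 0.
(I + N)⁴ = I + 4·N + 6·N² = [[1, 16, 60], [0, 1, 8], [0, 0, 1]].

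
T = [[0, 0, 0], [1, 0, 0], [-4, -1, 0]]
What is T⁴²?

T is strictly triangular, hence nilpotent: T³ = 0, so T⁴² = 0.

[[0, 0, 0], [0, 0, 0], [0, 0, 0]]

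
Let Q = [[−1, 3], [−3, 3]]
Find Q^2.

[[−8, 6], [−6, 0]]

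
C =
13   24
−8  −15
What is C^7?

tr C = −2 and det C = −3, so the characteristic polynomial is λ² − (−2)λ + (−3) with roots −3 and 1.
Eigenvectors give P = [[−3, −2], [2, 1]] with P⁻¹ = [[1, 2], [−2, −3]], and C = P·diag(−3, 1)·P⁻¹.
Then C^7 = P·diag(−2187, 1)·P⁻¹ = [[6561, −2], [−4374, 1]] · [[1, 2], [−2, −3]] = [[6565, 13128], [−4376, −8751]].

[[6565, 13128], [−4376, −8751]]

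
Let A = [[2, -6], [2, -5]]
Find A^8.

tr A = -3 and det A = 2, so the characteristic polynomial is λ² − (-3)λ + (2) with roots -2 and -1.
Eigenvectors give P = [[-3, 2], [-2, 1]] with P⁻¹ = [[1, -2], [2, -3]], and A = P·diag(-2, -1)·P⁻¹.
Then A^8 = P·diag(256, 1)·P⁻¹ = [[-768, 2], [-512, 1]] · [[1, -2], [2, -3]] = [[-764, 1530], [-510, 1021]].

[[-764, 1530], [-510, 1021]]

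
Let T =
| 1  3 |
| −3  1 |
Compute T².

[[−8, 6], [−6, −8]]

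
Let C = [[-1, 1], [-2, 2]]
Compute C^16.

C² = C (a projection; rank 1, trace 1), so C^16 = C.

[[-1, 1], [-2, 2]]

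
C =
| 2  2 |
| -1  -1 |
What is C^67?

C² = C (a projection; rank 1, trace 1), so C^67 = C.

[[2, 2], [-1, -1]]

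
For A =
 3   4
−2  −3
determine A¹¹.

A² = I (check: tr A = 0 and det A = −1), so A¹¹ = A since 11 is odd.

[[3, 4], [−2, −3]]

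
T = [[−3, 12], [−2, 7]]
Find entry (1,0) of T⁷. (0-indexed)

tr T = 4 and det T = 3, so the characteristic polynomial is λ² − (4)λ + (3) with roots 1 and 3.
Eigenvectors give P = [[−3, −2], [−1, −1]] with P⁻¹ = [[−1, 2], [1, −3]], and T = P·diag(1, 3)·P⁻¹.
Then T⁷ = P·diag(1, 2187)·P⁻¹ = [[−3, −4374], [−1, −2187]] · [[−1, 2], [1, −3]] = [[−4371, 13116], [−2186, 6559]].

−2186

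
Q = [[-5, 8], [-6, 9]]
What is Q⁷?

tr Q = 4 and det Q = 3, so the characteristic polynomial is λ² − (4)λ + (3) with roots 3 and 1.
Eigenvectors give P = [[1, 4], [1, 3]] with P⁻¹ = [[-3, 4], [1, -1]], and Q = P·diag(3, 1)·P⁻¹.
Then Q⁷ = P·diag(2187, 1)·P⁻¹ = [[2187, 4], [2187, 3]] · [[-3, 4], [1, -1]] = [[-6557, 8744], [-6558, 8745]].

[[-6557, 8744], [-6558, 8745]]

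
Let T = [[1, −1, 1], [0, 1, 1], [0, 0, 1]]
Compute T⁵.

[[1, −5, −5], [0, 1, 5], [0, 0, 1]]

T = I + N where N = [[0, −1, 1], [0, 0, 1], [0, 0, 0]] is strictly upper-triangular, so N³ = 0.
(I + N)⁵ = I + 5·N + 10·N² = [[1, −5, −5], [0, 1, 5], [0, 0, 1]].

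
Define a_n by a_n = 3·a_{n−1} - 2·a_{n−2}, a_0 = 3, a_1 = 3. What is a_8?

3

With companion matrix A = [[3, -2], [1, 0]], [a_n, a_{n−1}]ᵀ = A·[a_{n−1}, a_{n−2}]ᵀ, so [a_8, a_7]ᵀ = A⁷·[a_1, a_0]ᵀ.
A⁷ = [[255, -254], [127, -126]], giving [a_8, a_7]ᵀ = [[3], [3]].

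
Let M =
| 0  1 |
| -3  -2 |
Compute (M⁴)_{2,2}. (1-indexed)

-11

M² = [[-3, -2], [6, 1]]
M³ = [[6, 1], [-3, 4]]
M⁴ = [[-3, 4], [-12, -11]]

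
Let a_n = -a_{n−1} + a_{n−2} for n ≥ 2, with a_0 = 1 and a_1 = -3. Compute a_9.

With companion matrix B = [[-1, 1], [1, 0]], [a_n, a_{n−1}]ᵀ = B·[a_{n−1}, a_{n−2}]ᵀ, so [a_9, a_8]ᵀ = B⁸·[a_1, a_0]ᵀ.
B⁸ = [[34, -21], [-21, 13]], giving [a_9, a_8]ᵀ = [[-123], [76]].

-123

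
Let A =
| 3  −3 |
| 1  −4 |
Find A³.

[[21, −30], [10, −49]]

A² = [[6, 3], [−1, 13]]
A³ = [[21, −30], [10, −49]]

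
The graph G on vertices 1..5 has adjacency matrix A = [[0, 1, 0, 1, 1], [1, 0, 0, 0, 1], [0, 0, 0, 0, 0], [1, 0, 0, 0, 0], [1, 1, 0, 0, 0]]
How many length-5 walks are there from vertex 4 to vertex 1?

The number of length-5 walks from vertex 4 to vertex 1 is entry (4,1) of A^5, where A is the adjacency matrix.
A^2 = [[3, 1, 0, 0, 1], [1, 2, 0, 1, 1], [0, 0, 0, 0, 0], [0, 1, 0, 1, 1], [1, 1, 0, 1, 2]]
A^3 = [[2, 4, 0, 3, 4], [4, 2, 0, 1, 3], [0, 0, 0, 0, 0], [3, 1, 0, 0, 1], [4, 3, 0, 1, 2]]
A^4 = [[11, 6, 0, 2, 6], [6, 7, 0, 4, 6], [0, 0, 0, 0, 0], [2, 4, 0, 3, 4], [6, 6, 0, 4, 7]]
A^5 = [[14, 17, 0, 11, 17], [17, 12, 0, 6, 13], [0, 0, 0, 0, 0], [11, 6, 0, 2, 6], [17, 13, 0, 6, 12]]

11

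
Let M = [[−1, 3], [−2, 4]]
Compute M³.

tr M = 3 and det M = 2, so the characteristic polynomial is λ² − (3)λ + (2) with roots 2 and 1.
Eigenvectors give P = [[1, −3], [1, −2]] with P⁻¹ = [[−2, 3], [−1, 1]], and M = P·diag(2, 1)·P⁻¹.
Then M³ = P·diag(8, 1)·P⁻¹ = [[8, −3], [8, −2]] · [[−2, 3], [−1, 1]] = [[−13, 21], [−14, 22]].

[[−13, 21], [−14, 22]]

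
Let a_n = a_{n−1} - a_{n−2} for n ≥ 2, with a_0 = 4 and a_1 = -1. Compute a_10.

With companion matrix M = [[1, -1], [1, 0]], [a_n, a_{n−1}]ᵀ = M·[a_{n−1}, a_{n−2}]ᵀ, so [a_10, a_9]ᵀ = M⁹·[a_1, a_0]ᵀ.
M⁹ = [[-1, 0], [0, -1]], giving [a_10, a_9]ᵀ = [[1], [-4]].

1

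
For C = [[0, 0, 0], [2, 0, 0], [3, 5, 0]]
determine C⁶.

C is strictly triangular, hence nilpotent: C³ = 0, so C⁶ = 0.

[[0, 0, 0], [0, 0, 0], [0, 0, 0]]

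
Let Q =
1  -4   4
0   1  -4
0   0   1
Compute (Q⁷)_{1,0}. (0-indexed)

Q = I + N where N = [[0, -4, 4], [0, 0, -4], [0, 0, 0]] is strictly upper-triangular, so N³ = 0.
(I + N)⁷ = I + 7·N + 21·N² = [[1, -28, 364], [0, 1, -28], [0, 0, 1]].

0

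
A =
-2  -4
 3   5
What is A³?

tr A = 3 and det A = 2, so the characteristic polynomial is λ² − (3)λ + (2) with roots 2 and 1.
Eigenvectors give P = [[-1, 4], [1, -3]] with P⁻¹ = [[3, 4], [1, 1]], and A = P·diag(2, 1)·P⁻¹.
Then A³ = P·diag(8, 1)·P⁻¹ = [[-8, 4], [8, -3]] · [[3, 4], [1, 1]] = [[-20, -28], [21, 29]].

[[-20, -28], [21, 29]]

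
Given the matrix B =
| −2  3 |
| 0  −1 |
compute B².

[[4, −9], [0, 1]]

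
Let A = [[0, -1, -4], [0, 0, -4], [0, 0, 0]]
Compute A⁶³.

[[0, 0, 0], [0, 0, 0], [0, 0, 0]]

A is strictly triangular, hence nilpotent: A³ = 0, so A⁶³ = 0.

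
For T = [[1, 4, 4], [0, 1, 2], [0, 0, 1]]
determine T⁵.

[[1, 20, 100], [0, 1, 10], [0, 0, 1]]

T = I + N where N = [[0, 4, 4], [0, 0, 2], [0, 0, 0]] is strictly upper-triangular, so N³ = 0.
(I + N)⁵ = I + 5·N + 10·N² = [[1, 20, 100], [0, 1, 10], [0, 0, 1]].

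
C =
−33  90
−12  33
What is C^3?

[[−297, 810], [−108, 297]]

tr C = 0 and det C = −9, so the characteristic polynomial is λ² − (0)λ + (−9) with roots 3 and −3.
Eigenvectors give P = [[−5, 3], [−2, 1]] with P⁻¹ = [[1, −3], [2, −5]], and C = P·diag(3, −3)·P⁻¹.
Then C^3 = P·diag(27, −27)·P⁻¹ = [[−135, −81], [−54, −27]] · [[1, −3], [2, −5]] = [[−297, 810], [−108, 297]].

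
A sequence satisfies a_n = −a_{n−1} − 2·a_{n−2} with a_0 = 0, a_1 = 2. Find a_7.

With companion matrix T = [[−1, −2], [1, 0]], [a_n, a_{n−1}]ᵀ = T·[a_{n−1}, a_{n−2}]ᵀ, so [a_7, a_6]ᵀ = T⁶·[a_1, a_0]ᵀ.
T⁶ = [[7, 10], [−5, 2]], giving [a_7, a_6]ᵀ = [[14], [−10]].

14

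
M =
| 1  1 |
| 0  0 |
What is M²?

[[1, 1], [0, 0]]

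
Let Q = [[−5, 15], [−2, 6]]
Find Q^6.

[[−5, 15], [−2, 6]]

Q² = Q (a projection; rank 1, trace 1), so Q^6 = Q.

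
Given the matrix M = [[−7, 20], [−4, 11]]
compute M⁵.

tr M = 4 and det M = 3, so the characteristic polynomial is λ² − (4)λ + (3) with roots 3 and 1.
Eigenvectors give P = [[2, 5], [1, 2]] with P⁻¹ = [[−2, 5], [1, −2]], and M = P·diag(3, 1)·P⁻¹.
Then M⁵ = P·diag(243, 1)·P⁻¹ = [[486, 5], [243, 2]] · [[−2, 5], [1, −2]] = [[−967, 2420], [−484, 1211]].

[[−967, 2420], [−484, 1211]]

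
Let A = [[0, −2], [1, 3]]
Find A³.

tr A = 3 and det A = 2, so the characteristic polynomial is λ² − (3)λ + (2) with roots 1 and 2.
Eigenvectors give P = [[−2, −1], [1, 1]] with P⁻¹ = [[−1, −1], [1, 2]], and A = P·diag(1, 2)·P⁻¹.
Then A³ = P·diag(1, 8)·P⁻¹ = [[−2, −8], [1, 8]] · [[−1, −1], [1, 2]] = [[−6, −14], [7, 15]].

[[−6, −14], [7, 15]]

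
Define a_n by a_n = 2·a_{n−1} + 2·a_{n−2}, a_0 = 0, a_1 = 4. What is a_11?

With companion matrix Q = [[2, 2], [1, 0]], [a_n, a_{n−1}]ᵀ = Q·[a_{n−1}, a_{n−2}]ᵀ, so [a_11, a_10]ᵀ = Q¹⁰·[a_1, a_0]ᵀ.
Q¹⁰ = [[18272, 13376], [6688, 4896]], giving [a_11, a_10]ᵀ = [[73088], [26752]].

73088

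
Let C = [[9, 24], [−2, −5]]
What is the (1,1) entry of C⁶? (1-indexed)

tr C = 4 and det C = 3, so the characteristic polynomial is λ² − (4)λ + (3) with roots 1 and 3.
Eigenvectors give P = [[3, −4], [−1, 1]] with P⁻¹ = [[−1, −4], [−1, −3]], and C = P·diag(1, 3)·P⁻¹.
Then C⁶ = P·diag(1, 729)·P⁻¹ = [[3, −2916], [−1, 729]] · [[−1, −4], [−1, −3]] = [[2913, 8736], [−728, −2183]].

2913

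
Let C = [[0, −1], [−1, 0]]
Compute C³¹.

C² = I (check: tr C = 0 and det C = −1), so C³¹ = C since 31 is odd.

[[0, −1], [−1, 0]]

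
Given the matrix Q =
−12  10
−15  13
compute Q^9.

[[−40902, 40390], [−60585, 60073]]

tr Q = 1 and det Q = −6, so the characteristic polynomial is λ² − (1)λ + (−6) with roots 3 and −2.
Eigenvectors give P = [[−2, 1], [−3, 1]] with P⁻¹ = [[1, −1], [3, −2]], and Q = P·diag(3, −2)·P⁻¹.
Then Q^9 = P·diag(19683, −512)·P⁻¹ = [[−39366, −512], [−59049, −512]] · [[1, −1], [3, −2]] = [[−40902, 40390], [−60585, 60073]].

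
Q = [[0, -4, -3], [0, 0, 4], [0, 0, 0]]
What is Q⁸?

[[0, 0, 0], [0, 0, 0], [0, 0, 0]]

Q is strictly triangular, hence nilpotent: Q³ = 0, so Q⁸ = 0.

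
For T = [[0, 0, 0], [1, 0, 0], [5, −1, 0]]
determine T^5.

[[0, 0, 0], [0, 0, 0], [0, 0, 0]]

T is strictly triangular, hence nilpotent: T^3 = 0, so T^5 = 0.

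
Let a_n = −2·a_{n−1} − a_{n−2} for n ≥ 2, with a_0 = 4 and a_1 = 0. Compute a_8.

−28

With companion matrix A = [[−2, −1], [1, 0]], [a_n, a_{n−1}]ᵀ = A·[a_{n−1}, a_{n−2}]ᵀ, so [a_8, a_7]ᵀ = A⁷·[a_1, a_0]ᵀ.
A⁷ = [[−8, −7], [7, 6]], giving [a_8, a_7]ᵀ = [[−28], [24]].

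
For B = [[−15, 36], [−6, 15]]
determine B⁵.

tr B = 0 and det B = −9, so the characteristic polynomial is λ² − (0)λ + (−9) with roots −3 and 3.
Eigenvectors give P = [[3, −2], [1, −1]] with P⁻¹ = [[1, −2], [1, −3]], and B = P·diag(−3, 3)·P⁻¹.
Then B⁵ = P·diag(−243, 243)·P⁻¹ = [[−729, −486], [−243, −243]] · [[1, −2], [1, −3]] = [[−1215, 2916], [−486, 1215]].

[[−1215, 2916], [−486, 1215]]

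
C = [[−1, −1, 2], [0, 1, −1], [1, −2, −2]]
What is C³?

C² = [[3, −4, −5], [−1, 3, 1], [−3, 1, 8]]
C³ = [[−8, 3, 20], [2, 2, −7], [11, −12, −23]]

[[−8, 3, 20], [2, 2, −7], [11, −12, −23]]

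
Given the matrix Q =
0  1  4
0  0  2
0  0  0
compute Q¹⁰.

[[0, 0, 0], [0, 0, 0], [0, 0, 0]]

Q is strictly triangular, hence nilpotent: Q³ = 0, so Q¹⁰ = 0.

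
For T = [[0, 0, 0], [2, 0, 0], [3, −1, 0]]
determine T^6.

T is strictly triangular, hence nilpotent: T^3 = 0, so T^6 = 0.

[[0, 0, 0], [0, 0, 0], [0, 0, 0]]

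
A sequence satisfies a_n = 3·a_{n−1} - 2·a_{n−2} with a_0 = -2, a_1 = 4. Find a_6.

376

With companion matrix T = [[3, -2], [1, 0]], [a_n, a_{n−1}]ᵀ = T·[a_{n−1}, a_{n−2}]ᵀ, so [a_6, a_5]ᵀ = T^5·[a_1, a_0]ᵀ.
T^5 = [[63, -62], [31, -30]], giving [a_6, a_5]ᵀ = [[376], [184]].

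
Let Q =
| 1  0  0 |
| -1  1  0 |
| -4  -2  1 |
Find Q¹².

[[1, 0, 0], [-12, 1, 0], [84, -24, 1]]

Q = I + N where N = [[0, 0, 0], [-1, 0, 0], [-4, -2, 0]] is strictly lower-triangular, so N³ = 0.
(I + N)¹² = I + 12·N + 66·N² = [[1, 0, 0], [-12, 1, 0], [84, -24, 1]].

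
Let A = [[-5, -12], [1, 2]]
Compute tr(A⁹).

tr A = -3 and det A = 2, so the characteristic polynomial is λ² − (-3)λ + (2) with roots -1 and -2.
Eigenvectors give P = [[-3, 4], [1, -1]] with P⁻¹ = [[1, 4], [1, 3]], and A = P·diag(-1, -2)·P⁻¹.
Then A⁹ = P·diag(-1, -512)·P⁻¹ = [[3, -2048], [-1, 512]] · [[1, 4], [1, 3]] = [[-2045, -6132], [511, 1532]].

-513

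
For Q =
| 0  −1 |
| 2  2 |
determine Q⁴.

[[−4, 0], [0, −4]]

Q² = [[−2, −2], [4, 2]]
Q³ = [[−4, −2], [4, 0]]
Q⁴ = [[−4, 0], [0, −4]]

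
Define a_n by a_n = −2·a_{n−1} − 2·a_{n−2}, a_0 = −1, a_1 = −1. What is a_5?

4

With companion matrix Q = [[−2, −2], [1, 0]], [a_n, a_{n−1}]ᵀ = Q·[a_{n−1}, a_{n−2}]ᵀ, so [a_5, a_4]ᵀ = Q⁴·[a_1, a_0]ᵀ.
Q⁴ = [[−4, 0], [0, −4]], giving [a_5, a_4]ᵀ = [[4], [4]].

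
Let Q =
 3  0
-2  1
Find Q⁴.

tr Q = 4 and det Q = 3, so the characteristic polynomial is λ² − (4)λ + (3) with roots 1 and 3.
Eigenvectors give P = [[0, 1], [-1, -1]] with P⁻¹ = [[-1, -1], [1, 0]], and Q = P·diag(1, 3)·P⁻¹.
Then Q⁴ = P·diag(1, 81)·P⁻¹ = [[0, 81], [-1, -81]] · [[-1, -1], [1, 0]] = [[81, 0], [-80, 1]].

[[81, 0], [-80, 1]]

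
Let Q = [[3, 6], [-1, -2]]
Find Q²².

Q² = Q (a projection; rank 1, trace 1), so Q²² = Q.

[[3, 6], [-1, -2]]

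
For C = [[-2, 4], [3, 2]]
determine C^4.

[[256, 0], [0, 256]]

C^2 = [[16, 0], [0, 16]]
C^3 = [[-32, 64], [48, 32]]
C^4 = [[256, 0], [0, 256]]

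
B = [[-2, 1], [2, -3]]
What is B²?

[[6, -5], [-10, 11]]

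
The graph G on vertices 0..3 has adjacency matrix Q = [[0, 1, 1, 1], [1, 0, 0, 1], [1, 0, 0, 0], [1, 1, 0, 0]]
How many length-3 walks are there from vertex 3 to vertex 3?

2

The number of length-3 walks from vertex 3 to vertex 3 is entry (3,3) of Q³, where Q is the adjacency matrix.
Q² = [[3, 1, 0, 1], [1, 2, 1, 1], [0, 1, 1, 1], [1, 1, 1, 2]]
Q³ = [[2, 4, 3, 4], [4, 2, 1, 3], [3, 1, 0, 1], [4, 3, 1, 2]]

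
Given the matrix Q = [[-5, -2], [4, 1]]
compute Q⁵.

[[-485, -242], [484, 241]]

tr Q = -4 and det Q = 3, so the characteristic polynomial is λ² − (-4)λ + (3) with roots -3 and -1.
Eigenvectors give P = [[-1, -1], [1, 2]] with P⁻¹ = [[-2, -1], [1, 1]], and Q = P·diag(-3, -1)·P⁻¹.
Then Q⁵ = P·diag(-243, -1)·P⁻¹ = [[243, 1], [-243, -2]] · [[-2, -1], [1, 1]] = [[-485, -242], [484, 241]].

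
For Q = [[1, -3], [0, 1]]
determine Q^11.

Q = I + N where N = [[0, -3], [0, 0]] is strictly upper-triangular, so N^2 = 0.
(I + N)^11 = I + 11·N = [[1, -33], [0, 1]].

[[1, -33], [0, 1]]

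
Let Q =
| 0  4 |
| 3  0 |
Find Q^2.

[[12, 0], [0, 12]]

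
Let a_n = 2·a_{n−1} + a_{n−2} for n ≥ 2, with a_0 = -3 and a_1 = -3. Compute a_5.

With companion matrix M = [[2, 1], [1, 0]], [a_n, a_{n−1}]ᵀ = M·[a_{n−1}, a_{n−2}]ᵀ, so [a_5, a_4]ᵀ = M⁴·[a_1, a_0]ᵀ.
M⁴ = [[29, 12], [12, 5]], giving [a_5, a_4]ᵀ = [[-123], [-51]].

-123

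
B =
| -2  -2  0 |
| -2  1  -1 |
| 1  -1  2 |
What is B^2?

[[8, 2, 2], [1, 6, -3], [2, -5, 5]]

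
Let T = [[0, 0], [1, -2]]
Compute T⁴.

[[0, 0], [-8, 16]]

T² = [[0, 0], [-2, 4]]
T³ = [[0, 0], [4, -8]]
T⁴ = [[0, 0], [-8, 16]]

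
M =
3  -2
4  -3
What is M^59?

M² = I (check: tr M = 0 and det M = -1), so M^59 = M since 59 is odd.

[[3, -2], [4, -3]]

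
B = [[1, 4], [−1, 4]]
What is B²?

[[−3, 20], [−5, 12]]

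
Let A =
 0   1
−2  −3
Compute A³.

tr A = −3 and det A = 2, so the characteristic polynomial is λ² − (−3)λ + (2) with roots −1 and −2.
Eigenvectors give P = [[−1, 1], [1, −2]] with P⁻¹ = [[−2, −1], [−1, −1]], and A = P·diag(−1, −2)·P⁻¹.
Then A³ = P·diag(−1, −8)·P⁻¹ = [[1, −8], [−1, 16]] · [[−2, −1], [−1, −1]] = [[6, 7], [−14, −15]].

[[6, 7], [−14, −15]]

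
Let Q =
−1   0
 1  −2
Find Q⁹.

tr Q = −3 and det Q = 2, so the characteristic polynomial is λ² − (−3)λ + (2) with roots −2 and −1.
Eigenvectors give P = [[0, −1], [1, −1]] with P⁻¹ = [[−1, 1], [−1, 0]], and Q = P·diag(−2, −1)·P⁻¹.
Then Q⁹ = P·diag(−512, −1)·P⁻¹ = [[0, 1], [−512, 1]] · [[−1, 1], [−1, 0]] = [[−1, 0], [511, −512]].

[[−1, 0], [511, −512]]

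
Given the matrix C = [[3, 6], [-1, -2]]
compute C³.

C² = C (a projection; rank 1, trace 1), so C³ = C.

[[3, 6], [-1, -2]]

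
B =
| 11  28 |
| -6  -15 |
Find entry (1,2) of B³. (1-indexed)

tr B = -4 and det B = 3, so the characteristic polynomial is λ² − (-4)λ + (3) with roots -3 and -1.
Eigenvectors give P = [[-2, 7], [1, -3]] with P⁻¹ = [[3, 7], [1, 2]], and B = P·diag(-3, -1)·P⁻¹.
Then B³ = P·diag(-27, -1)·P⁻¹ = [[54, -7], [-27, 3]] · [[3, 7], [1, 2]] = [[155, 364], [-78, -183]].

364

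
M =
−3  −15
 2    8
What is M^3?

[[−87, −285], [38, 122]]

tr M = 5 and det M = 6, so the characteristic polynomial is λ² − (5)λ + (6) with roots 3 and 2.
Eigenvectors give P = [[−5, 3], [2, −1]] with P⁻¹ = [[1, 3], [2, 5]], and M = P·diag(3, 2)·P⁻¹.
Then M^3 = P·diag(27, 8)·P⁻¹ = [[−135, 24], [54, −8]] · [[1, 3], [2, 5]] = [[−87, −285], [38, 122]].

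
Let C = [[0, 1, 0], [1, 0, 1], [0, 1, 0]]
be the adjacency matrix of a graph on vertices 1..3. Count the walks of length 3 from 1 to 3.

The number of length-3 walks from vertex 1 to vertex 3 is entry (1,3) of C³, where C is the adjacency matrix.
C² = [[1, 0, 1], [0, 2, 0], [1, 0, 1]]
C³ = [[0, 2, 0], [2, 0, 2], [0, 2, 0]]

0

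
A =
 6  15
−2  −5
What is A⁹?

A² = A (a projection; rank 1, trace 1), so A⁹ = A.

[[6, 15], [−2, −5]]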